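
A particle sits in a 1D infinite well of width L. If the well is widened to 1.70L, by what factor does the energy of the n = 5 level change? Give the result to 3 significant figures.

E_n ∝ 1/L², so the energy scales by 1/1.70² = 0.346.

0.346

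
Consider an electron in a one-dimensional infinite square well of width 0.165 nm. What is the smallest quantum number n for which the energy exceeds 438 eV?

E_1 = h²/(8m_eL²) = 2.213×10^-18 J = 13.81 eV.
Need n² > 438/13.81 = 31.72, i.e. n > 5.632.
The smallest integer satisfying this is n = 6.

n = 6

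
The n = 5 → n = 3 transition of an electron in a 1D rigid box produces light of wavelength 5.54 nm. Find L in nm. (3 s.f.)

The photon carries ΔE = hc/λ = 6.626×10^-34·2.998×10^8/5.54×10^-9 m = 3.586×10^-17 J.
Since ΔE = (5² − 3²)E_1, E_1 = 2.241×10^-18 J, and L = h/√(8m_eE_1) = 1.64×10^-10 m = 0.164 nm.

L = 0.164 nm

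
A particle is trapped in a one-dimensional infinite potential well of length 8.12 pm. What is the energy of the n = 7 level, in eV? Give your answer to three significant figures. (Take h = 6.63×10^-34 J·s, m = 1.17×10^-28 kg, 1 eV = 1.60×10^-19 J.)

E_7 = 2.18×10^3 eV

For an infinite well E_n = n²h²/(8mL²), so E_1 = h²/(8mL²) = (6.63×10^-34)²/(8·1.17×10^-28·(8.12×10^-12 m)²) = 7.123×10^-18 J.
Then E_7 = 7²·E_1 = 49·7.123×10^-18 J = 3.490×10^-16 J.
Converting, E_7 = 3.490×10^-16 J / (1.60×10^-19 J/eV) = 2.18×10^3 eV.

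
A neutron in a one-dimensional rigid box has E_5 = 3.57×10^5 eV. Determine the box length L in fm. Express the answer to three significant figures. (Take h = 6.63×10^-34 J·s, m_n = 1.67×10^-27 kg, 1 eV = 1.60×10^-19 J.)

From E_n = n²h²/(8m_nL²), L = n·h/√(8m_nE_n).
E_5 = 3.57×10^5 eV = 5.712×10^-14 J, so L = 5·6.63×10^-34/√(8·1.67×10^-27·5.712×10^-14) = 1.20×10^-13 m = 120 fm.

L = 120 fm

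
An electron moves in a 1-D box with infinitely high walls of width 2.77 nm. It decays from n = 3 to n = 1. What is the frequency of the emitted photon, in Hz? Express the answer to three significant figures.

f = 9.48×10^13 Hz

E_1 = h²/(8m_eL²) = 7.852×10^-21 J and ΔE = (3² − 1²)E_1 = 6.282×10^-20 J.
f = ΔE/h = 6.282×10^-20/6.626×10^-34 = 9.48×10^13 Hz.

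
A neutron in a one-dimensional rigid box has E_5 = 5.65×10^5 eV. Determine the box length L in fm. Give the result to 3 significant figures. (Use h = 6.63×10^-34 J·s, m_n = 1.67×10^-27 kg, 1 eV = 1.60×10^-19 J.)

L = 95.4 fm

From E_n = n²h²/(8m_nL²), L = n·h/√(8m_nE_n).
E_5 = 5.65×10^5 eV = 9.040×10^-14 J, so L = 5·6.63×10^-34/√(8·1.67×10^-27·9.040×10^-14) = 9.54×10^-14 m = 95.4 fm.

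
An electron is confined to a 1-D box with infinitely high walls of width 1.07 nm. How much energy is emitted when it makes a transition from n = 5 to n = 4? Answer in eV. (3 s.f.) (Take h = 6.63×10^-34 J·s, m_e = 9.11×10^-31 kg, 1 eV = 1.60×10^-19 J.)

E_1 = h²/(8m_eL²) = 5.268×10^-20 J.
|ΔE| = |5² − 4²|·E_1 = 9·5.268×10^-20 J = 4.741×10^-19 J = 2.96 eV.

|ΔE| = 2.96 eV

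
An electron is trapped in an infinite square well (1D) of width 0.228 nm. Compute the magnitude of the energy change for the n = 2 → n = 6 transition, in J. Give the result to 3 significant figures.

|ΔE| = 3.71×10^-17 J

E_1 = h²/(8m_eL²) = 1.159×10^-18 J.
|ΔE| = |2² − 6²|·E_1 = 32·1.159×10^-18 J = 3.71×10^-17 J.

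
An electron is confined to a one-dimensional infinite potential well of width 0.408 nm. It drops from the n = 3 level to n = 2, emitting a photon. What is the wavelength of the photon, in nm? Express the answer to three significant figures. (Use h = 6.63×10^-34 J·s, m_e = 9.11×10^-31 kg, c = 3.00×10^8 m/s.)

λ = 110 nm

E_1 = h²/(8m_eL²) = 3.623×10^-19 J, so ΔE = (3² − 2²)E_1 = 1.811×10^-18 J.
λ = hc/ΔE = (6.63×10^-34·3.00×10^8)/1.811×10^-18 = 1.10×10^-7 m = 110 nm.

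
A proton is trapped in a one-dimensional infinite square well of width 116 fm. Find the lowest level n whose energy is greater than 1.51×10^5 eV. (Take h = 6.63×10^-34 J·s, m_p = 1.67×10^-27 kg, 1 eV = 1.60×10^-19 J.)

n = 4

E_1 = h²/(8m_pL²) = 2.445×10^-15 J = 1.528×10^4 eV.
Need n² > 1.51×10^5/1.528×10^4 = 9.882, i.e. n > 3.144.
The smallest integer satisfying this is n = 4.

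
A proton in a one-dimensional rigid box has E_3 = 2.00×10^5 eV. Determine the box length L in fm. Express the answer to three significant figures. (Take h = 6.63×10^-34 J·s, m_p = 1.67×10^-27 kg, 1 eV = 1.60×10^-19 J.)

L = 96.2 fm

From E_n = n²h²/(8m_pL²), L = n·h/√(8m_pE_n).
E_3 = 2.00×10^5 eV = 3.200×10^-14 J, so L = 3·6.63×10^-34/√(8·1.67×10^-27·3.200×10^-14) = 9.62×10^-14 m = 96.2 fm.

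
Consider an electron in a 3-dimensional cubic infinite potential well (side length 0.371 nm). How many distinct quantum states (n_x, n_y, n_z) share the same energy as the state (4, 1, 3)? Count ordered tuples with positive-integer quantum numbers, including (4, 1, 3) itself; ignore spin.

degeneracy = 6

The level has n_x² + n_y² + n_z² = 26. The ordered positive-integer solutions are (1, 3, 4), (1, 4, 3), (3, 1, 4), (3, 4, 1), (4, 1, 3), (4, 3, 1).
That gives 6 states.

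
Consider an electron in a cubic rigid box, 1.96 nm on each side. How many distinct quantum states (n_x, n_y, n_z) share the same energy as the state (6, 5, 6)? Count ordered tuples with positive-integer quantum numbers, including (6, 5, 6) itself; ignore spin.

The level has n_x² + n_y² + n_z² = 97. The ordered positive-integer solutions are (5, 6, 6), (6, 5, 6), (6, 6, 5).
That gives 3 states.

degeneracy = 3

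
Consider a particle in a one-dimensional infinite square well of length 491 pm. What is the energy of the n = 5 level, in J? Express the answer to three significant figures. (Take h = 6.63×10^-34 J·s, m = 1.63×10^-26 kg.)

For an infinite well E_n = n²h²/(8mL²), so E_1 = h²/(8mL²) = (6.63×10^-34)²/(8·1.63×10^-26·(4.91×10^-10 m)²) = 1.398×10^-23 J.
Then E_5 = 5²·E_1 = 25·1.398×10^-23 J = 3.50×10^-22 J.

E_5 = 3.50×10^-22 J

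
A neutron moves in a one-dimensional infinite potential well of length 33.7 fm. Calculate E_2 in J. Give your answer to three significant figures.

E_2 = 1.15×10^-13 J

For an infinite well E_n = n²h²/(8m_nL²), so E_1 = h²/(8m_nL²) = (6.626×10^-34)²/(8·1.675×10^-27·(3.37×10^-14 m)²) = 2.885×10^-14 J.
Then E_2 = 2²·E_1 = 4·2.885×10^-14 J = 1.15×10^-13 J.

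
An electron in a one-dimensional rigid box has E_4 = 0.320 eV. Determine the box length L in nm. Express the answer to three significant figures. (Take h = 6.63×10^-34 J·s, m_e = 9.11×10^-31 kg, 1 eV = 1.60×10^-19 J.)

From E_n = n²h²/(8m_eL²), L = n·h/√(8m_eE_n).
E_4 = 0.320 eV = 5.120×10^-20 J, so L = 4·6.63×10^-34/√(8·9.11×10^-31·5.120×10^-20) = 4.34×10^-9 m = 4.34 nm.

L = 4.34 nm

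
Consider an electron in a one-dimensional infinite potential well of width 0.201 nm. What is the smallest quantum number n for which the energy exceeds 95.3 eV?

E_1 = h²/(8m_eL²) = 1.491×10^-18 J = 9.307 eV.
Need n² > 95.3/9.307 = 10.24, i.e. n > 3.200.
The smallest integer satisfying this is n = 4.

n = 4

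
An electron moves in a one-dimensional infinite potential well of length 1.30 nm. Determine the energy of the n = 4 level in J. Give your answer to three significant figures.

For an infinite well E_n = n²h²/(8m_eL²), so E_1 = h²/(8m_eL²) = (6.626×10^-34)²/(8·9.109×10^-31·(1.30×10^-9 m)²) = 3.565×10^-20 J.
Then E_4 = 4²·E_1 = 16·3.565×10^-20 J = 5.70×10^-19 J.

E_4 = 5.70×10^-19 J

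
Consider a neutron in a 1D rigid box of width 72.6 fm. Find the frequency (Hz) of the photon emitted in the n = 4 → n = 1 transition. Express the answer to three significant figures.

f = 1.41×10^20 Hz

E_1 = h²/(8m_nL²) = 6.216×10^-15 J and ΔE = (4² − 1²)E_1 = 9.324×10^-14 J.
f = ΔE/h = 9.324×10^-14/6.626×10^-34 = 1.41×10^20 Hz.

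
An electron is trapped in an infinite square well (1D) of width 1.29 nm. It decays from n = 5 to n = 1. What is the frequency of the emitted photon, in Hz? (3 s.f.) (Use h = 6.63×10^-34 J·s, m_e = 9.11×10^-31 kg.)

f = 1.31×10^15 Hz

E_1 = h²/(8m_eL²) = 3.624×10^-20 J and ΔE = (5² − 1²)E_1 = 8.698×10^-19 J.
f = ΔE/h = 8.698×10^-19/6.63×10^-34 = 1.31×10^15 Hz.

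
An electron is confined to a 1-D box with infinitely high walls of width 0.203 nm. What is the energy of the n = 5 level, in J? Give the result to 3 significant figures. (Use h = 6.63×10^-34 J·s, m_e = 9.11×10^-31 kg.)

E_5 = 3.66×10^-17 J

For an infinite well E_n = n²h²/(8m_eL²), so E_1 = h²/(8m_eL²) = (6.63×10^-34)²/(8·9.11×10^-31·(2.03×10^-10 m)²) = 1.464×10^-18 J.
Then E_5 = 5²·E_1 = 25·1.464×10^-18 J = 3.66×10^-17 J.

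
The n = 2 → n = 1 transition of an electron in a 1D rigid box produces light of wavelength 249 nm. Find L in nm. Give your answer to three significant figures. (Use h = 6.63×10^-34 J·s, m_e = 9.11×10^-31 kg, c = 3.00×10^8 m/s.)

The photon carries ΔE = hc/λ = 6.63×10^-34·3.00×10^8/2.49×10^-7 m = 7.988×10^-19 J.
Since ΔE = (2² − 1²)E_1, E_1 = 2.663×10^-19 J, and L = h/√(8m_eE_1) = 4.76×10^-10 m = 0.476 nm.

L = 0.476 nm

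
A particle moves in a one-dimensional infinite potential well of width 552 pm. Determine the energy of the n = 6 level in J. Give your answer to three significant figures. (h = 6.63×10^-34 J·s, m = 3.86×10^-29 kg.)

E_6 = 1.68×10^-19 J

For an infinite well E_n = n²h²/(8mL²), so E_1 = h²/(8mL²) = (6.63×10^-34)²/(8·3.86×10^-29·(5.52×10^-10 m)²) = 4.672×10^-21 J.
Then E_6 = 6²·E_1 = 36·4.672×10^-21 J = 1.68×10^-19 J.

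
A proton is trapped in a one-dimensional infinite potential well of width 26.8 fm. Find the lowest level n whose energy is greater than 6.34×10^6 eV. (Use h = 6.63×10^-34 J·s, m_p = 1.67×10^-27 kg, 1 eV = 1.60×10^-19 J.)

E_1 = h²/(8m_pL²) = 4.581×10^-14 J = 2.863×10^5 eV.
Need n² > 6.34×10^6/2.863×10^5 = 22.14, i.e. n > 4.705.
The smallest integer satisfying this is n = 5.

n = 5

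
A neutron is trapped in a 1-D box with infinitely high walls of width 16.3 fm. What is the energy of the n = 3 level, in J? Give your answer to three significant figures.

For an infinite well E_n = n²h²/(8m_nL²), so E_1 = h²/(8m_nL²) = (6.626×10^-34)²/(8·1.675×10^-27·(1.63×10^-14 m)²) = 1.233×10^-13 J.
Then E_3 = 3²·E_1 = 9·1.233×10^-13 J = 1.11×10^-12 J.

E_3 = 1.11×10^-12 J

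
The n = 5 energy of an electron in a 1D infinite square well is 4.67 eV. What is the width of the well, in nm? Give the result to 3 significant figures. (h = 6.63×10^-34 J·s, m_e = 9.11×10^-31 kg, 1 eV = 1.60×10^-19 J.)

L = 1.42 nm

From E_n = n²h²/(8m_eL²), L = n·h/√(8m_eE_n).
E_5 = 4.67 eV = 7.472×10^-19 J, so L = 5·6.63×10^-34/√(8·9.11×10^-31·7.472×10^-19) = 1.42×10^-9 m = 1.42 nm.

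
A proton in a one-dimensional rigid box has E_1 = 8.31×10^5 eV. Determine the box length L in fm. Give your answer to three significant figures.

From E_n = n²h²/(8m_pL²), L = n·h/√(8m_pE_n).
E_1 = 8.31×10^5 eV = 1.331×10^-13 J, so L = 1·6.626×10^-34/√(8·1.673×10^-27·1.331×10^-13) = 1.57×10^-14 m = 15.7 fm.

L = 15.7 fm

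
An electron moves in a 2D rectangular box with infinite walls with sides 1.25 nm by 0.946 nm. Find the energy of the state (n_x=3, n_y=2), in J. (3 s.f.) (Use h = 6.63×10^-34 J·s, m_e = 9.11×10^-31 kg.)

For a 2D rectangular well E = (h²/8m_e)·Σ n_i²/L_i² = (6.63×10^-34)²/(8·9.11×10^-31) · [3²/(1.25 nm)² + 2²/(0.946 nm)²].
Evaluating gives E = 6.17×10^-19 J.

E = 6.17×10^-19 J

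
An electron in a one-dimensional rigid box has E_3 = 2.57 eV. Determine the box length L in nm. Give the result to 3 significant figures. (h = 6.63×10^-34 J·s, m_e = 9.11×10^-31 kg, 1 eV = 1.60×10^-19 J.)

L = 1.15 nm

From E_n = n²h²/(8m_eL²), L = n·h/√(8m_eE_n).
E_3 = 2.57 eV = 4.112×10^-19 J, so L = 3·6.63×10^-34/√(8·9.11×10^-31·4.112×10^-19) = 1.15×10^-9 m = 1.15 nm.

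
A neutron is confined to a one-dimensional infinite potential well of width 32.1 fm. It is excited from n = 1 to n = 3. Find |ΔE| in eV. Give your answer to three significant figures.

E_1 = h²/(8m_nL²) = 3.180×10^-14 J.
|ΔE| = |1² − 3²|·E_1 = 8·3.180×10^-14 J = 2.544×10^-13 J = 1.59×10^6 eV.

|ΔE| = 1.59×10^6 eV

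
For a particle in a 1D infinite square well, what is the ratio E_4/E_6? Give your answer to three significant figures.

0.444

E_n ∝ n², so E_4/E_6 = 4²/6² = 16/36 = 0.444.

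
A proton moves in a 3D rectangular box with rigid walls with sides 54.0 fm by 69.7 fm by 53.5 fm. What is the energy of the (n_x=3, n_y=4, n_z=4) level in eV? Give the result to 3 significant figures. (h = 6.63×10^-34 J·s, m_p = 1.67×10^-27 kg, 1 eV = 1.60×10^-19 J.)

E = 2.46×10^6 eV

For a 3D rectangular well E = (h²/8m_p)·Σ n_i²/L_i² = (6.63×10^-34)²/(8·1.67×10^-27) · [3²/(54.0 fm)² + 4²/(69.7 fm)² + 4²/(53.5 fm)²].
Evaluating gives E = 3.938×10^-13 J = 2.46×10^6 eV.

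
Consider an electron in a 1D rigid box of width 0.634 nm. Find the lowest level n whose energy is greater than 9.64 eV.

E_1 = h²/(8m_eL²) = 1.499×10^-19 J = 0.9357 eV.
Need n² > 9.64/0.9357 = 10.30, i.e. n > 3.209.
The smallest integer satisfying this is n = 4.

n = 4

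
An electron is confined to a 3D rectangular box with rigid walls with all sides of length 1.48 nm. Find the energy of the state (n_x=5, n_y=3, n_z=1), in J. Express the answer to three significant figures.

For a 3D rectangular well E = (h²/8m_e)·Σ n_i²/L_i² = (6.626×10^-34)²/(8·9.109×10^-31) · [5²/(1.48 nm)² + 3²/(1.48 nm)² + 1²/(1.48 nm)²].
Evaluating gives E = 9.63×10^-19 J.

E = 9.63×10^-19 J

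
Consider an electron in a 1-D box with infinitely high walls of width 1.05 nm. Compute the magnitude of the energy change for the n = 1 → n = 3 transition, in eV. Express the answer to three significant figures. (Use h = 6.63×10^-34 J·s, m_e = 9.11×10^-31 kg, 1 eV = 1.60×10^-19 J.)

E_1 = h²/(8m_eL²) = 5.471×10^-20 J.
|ΔE| = |1² − 3²|·E_1 = 8·5.471×10^-20 J = 4.377×10^-19 J = 2.74 eV.

|ΔE| = 2.74 eV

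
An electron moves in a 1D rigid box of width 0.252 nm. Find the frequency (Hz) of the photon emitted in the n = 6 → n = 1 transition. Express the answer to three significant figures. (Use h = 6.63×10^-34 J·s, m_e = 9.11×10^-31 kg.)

f = 5.01×10^16 Hz

E_1 = h²/(8m_eL²) = 9.498×10^-19 J and ΔE = (6² − 1²)E_1 = 3.324×10^-17 J.
f = ΔE/h = 3.324×10^-17/6.63×10^-34 = 5.01×10^16 Hz.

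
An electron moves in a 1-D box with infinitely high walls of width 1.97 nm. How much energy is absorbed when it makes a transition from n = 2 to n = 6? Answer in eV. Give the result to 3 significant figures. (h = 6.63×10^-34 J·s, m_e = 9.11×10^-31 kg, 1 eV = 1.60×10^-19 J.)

E_1 = h²/(8m_eL²) = 1.554×10^-20 J.
|ΔE| = |2² − 6²|·E_1 = 32·1.554×10^-20 J = 4.973×10^-19 J = 3.11 eV.

|ΔE| = 3.11 eV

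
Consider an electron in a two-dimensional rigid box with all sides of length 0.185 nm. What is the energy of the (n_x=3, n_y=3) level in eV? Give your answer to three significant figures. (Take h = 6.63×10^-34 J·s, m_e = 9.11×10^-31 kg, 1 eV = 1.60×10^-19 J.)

E = 198 eV

For a 2D rectangular well E = (h²/8m_e)·Σ n_i²/L_i² = (6.63×10^-34)²/(8·9.11×10^-31) · [3²/(0.185 nm)² + 3²/(0.185 nm)²].
Evaluating gives E = 3.172×10^-17 J = 198 eV.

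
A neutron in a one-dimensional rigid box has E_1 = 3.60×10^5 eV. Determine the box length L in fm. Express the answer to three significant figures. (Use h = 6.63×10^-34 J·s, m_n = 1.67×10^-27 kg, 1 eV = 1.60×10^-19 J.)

L = 23.9 fm

From E_n = n²h²/(8m_nL²), L = n·h/√(8m_nE_n).
E_1 = 3.60×10^5 eV = 5.760×10^-14 J, so L = 1·6.63×10^-34/√(8·1.67×10^-27·5.760×10^-14) = 2.39×10^-14 m = 23.9 fm.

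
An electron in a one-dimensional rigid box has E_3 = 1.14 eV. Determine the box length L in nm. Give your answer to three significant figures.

From E_n = n²h²/(8m_eL²), L = n·h/√(8m_eE_n).
E_3 = 1.14 eV = 1.826×10^-19 J, so L = 3·6.626×10^-34/√(8·9.109×10^-31·1.826×10^-19) = 1.72×10^-9 m = 1.72 nm.

L = 1.72 nm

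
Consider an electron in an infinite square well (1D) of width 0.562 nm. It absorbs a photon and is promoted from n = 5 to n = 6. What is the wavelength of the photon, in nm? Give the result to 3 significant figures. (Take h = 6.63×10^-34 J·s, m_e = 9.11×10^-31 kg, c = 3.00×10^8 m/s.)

λ = 94.7 nm

E_1 = h²/(8m_eL²) = 1.910×10^-19 J, so ΔE = (6² − 5²)E_1 = 2.101×10^-18 J.
λ = hc/ΔE = (6.63×10^-34·3.00×10^8)/2.101×10^-18 = 9.47×10^-8 m = 94.7 nm.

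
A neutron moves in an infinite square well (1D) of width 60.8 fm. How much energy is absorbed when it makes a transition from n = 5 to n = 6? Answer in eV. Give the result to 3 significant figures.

E_1 = h²/(8m_nL²) = 8.863×10^-15 J.
|ΔE| = |5² − 6²|·E_1 = 11·8.863×10^-15 J = 9.749×10^-14 J = 6.09×10^5 eV.

|ΔE| = 6.09×10^5 eV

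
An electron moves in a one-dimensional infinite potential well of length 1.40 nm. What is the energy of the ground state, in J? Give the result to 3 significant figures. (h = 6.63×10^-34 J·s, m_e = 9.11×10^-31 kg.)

E_1 = 3.08×10^-20 J

For an infinite well E_n = n²h²/(8m_eL²), so E_1 = h²/(8m_eL²) = (6.63×10^-34)²/(8·9.11×10^-31·(1.40×10^-9 m)²) = 3.077×10^-20 J.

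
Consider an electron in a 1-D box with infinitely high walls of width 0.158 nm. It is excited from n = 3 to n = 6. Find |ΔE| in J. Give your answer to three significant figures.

|ΔE| = 6.52×10^-17 J

E_1 = h²/(8m_eL²) = 2.413×10^-18 J.
|ΔE| = |3² − 6²|·E_1 = 27·2.413×10^-18 J = 6.52×10^-17 J.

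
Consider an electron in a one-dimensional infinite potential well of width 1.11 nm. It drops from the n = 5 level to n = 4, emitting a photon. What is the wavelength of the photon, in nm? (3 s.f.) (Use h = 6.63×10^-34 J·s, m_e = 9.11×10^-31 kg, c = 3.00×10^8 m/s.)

λ = 451 nm

E_1 = h²/(8m_eL²) = 4.895×10^-20 J, so ΔE = (5² − 4²)E_1 = 4.406×10^-19 J.
λ = hc/ΔE = (6.63×10^-34·3.00×10^8)/4.406×10^-19 = 4.51×10^-7 m = 451 nm.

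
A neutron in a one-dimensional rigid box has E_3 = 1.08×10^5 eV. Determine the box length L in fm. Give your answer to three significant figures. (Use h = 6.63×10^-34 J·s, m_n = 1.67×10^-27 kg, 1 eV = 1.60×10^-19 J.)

L = 131 fm

From E_n = n²h²/(8m_nL²), L = n·h/√(8m_nE_n).
E_3 = 1.08×10^5 eV = 1.728×10^-14 J, so L = 3·6.63×10^-34/√(8·1.67×10^-27·1.728×10^-14) = 1.31×10^-13 m = 131 fm.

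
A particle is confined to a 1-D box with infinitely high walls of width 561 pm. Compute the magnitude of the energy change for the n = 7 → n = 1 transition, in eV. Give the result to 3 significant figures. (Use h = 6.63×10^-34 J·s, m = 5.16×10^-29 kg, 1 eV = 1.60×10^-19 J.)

E_1 = h²/(8mL²) = 3.383×10^-21 J.
|ΔE| = |7² − 1²|·E_1 = 48·3.383×10^-21 J = 1.624×10^-19 J = 1.02 eV.

|ΔE| = 1.02 eV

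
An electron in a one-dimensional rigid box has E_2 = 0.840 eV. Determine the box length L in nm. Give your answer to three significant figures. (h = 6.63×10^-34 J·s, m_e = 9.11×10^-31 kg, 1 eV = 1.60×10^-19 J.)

From E_n = n²h²/(8m_eL²), L = n·h/√(8m_eE_n).
E_2 = 0.840 eV = 1.344×10^-19 J, so L = 2·6.63×10^-34/√(8·9.11×10^-31·1.344×10^-19) = 1.34×10^-9 m = 1.34 nm.

L = 1.34 nm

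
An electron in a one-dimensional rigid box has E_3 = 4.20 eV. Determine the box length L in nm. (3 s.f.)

L = 0.898 nm

From E_n = n²h²/(8m_eL²), L = n·h/√(8m_eE_n).
E_3 = 4.20 eV = 6.728×10^-19 J, so L = 3·6.626×10^-34/√(8·9.109×10^-31·6.728×10^-19) = 8.98×10^-10 m = 0.898 nm.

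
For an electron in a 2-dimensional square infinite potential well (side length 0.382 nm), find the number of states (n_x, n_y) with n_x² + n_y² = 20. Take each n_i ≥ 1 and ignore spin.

degeneracy = 2

The level has n_x² + n_y² = 20. The ordered positive-integer solutions are (2, 4), (4, 2).
That gives 2 states.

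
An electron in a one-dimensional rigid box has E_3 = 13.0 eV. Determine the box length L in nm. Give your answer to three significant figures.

L = 0.510 nm

From E_n = n²h²/(8m_eL²), L = n·h/√(8m_eE_n).
E_3 = 13.0 eV = 2.083×10^-18 J, so L = 3·6.626×10^-34/√(8·9.109×10^-31·2.083×10^-18) = 5.10×10^-10 m = 0.510 nm.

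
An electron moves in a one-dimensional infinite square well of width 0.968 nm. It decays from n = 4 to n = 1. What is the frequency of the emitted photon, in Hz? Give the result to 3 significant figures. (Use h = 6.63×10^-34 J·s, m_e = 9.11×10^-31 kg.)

f = 1.46×10^15 Hz

E_1 = h²/(8m_eL²) = 6.437×10^-20 J and ΔE = (4² − 1²)E_1 = 9.656×10^-19 J.
f = ΔE/h = 9.656×10^-19/6.63×10^-34 = 1.46×10^15 Hz.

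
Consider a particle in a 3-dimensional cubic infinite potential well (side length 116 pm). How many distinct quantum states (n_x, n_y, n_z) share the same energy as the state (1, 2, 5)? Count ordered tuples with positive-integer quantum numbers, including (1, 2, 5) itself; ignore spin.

degeneracy = 6

The level has n_x² + n_y² + n_z² = 30. The ordered positive-integer solutions are (1, 2, 5), (1, 5, 2), (2, 1, 5), (2, 5, 1), (5, 1, 2), (5, 2, 1).
That gives 6 states.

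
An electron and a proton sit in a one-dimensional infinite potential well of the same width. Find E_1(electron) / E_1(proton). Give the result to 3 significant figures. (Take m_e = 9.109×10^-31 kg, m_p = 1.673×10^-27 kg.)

E_n ∝ 1/m at fixed n and L, so the ratio is m_p/m_e = 1.673×10^-27/9.109×10^-31 = 1.84×10^3.

1.84×10^3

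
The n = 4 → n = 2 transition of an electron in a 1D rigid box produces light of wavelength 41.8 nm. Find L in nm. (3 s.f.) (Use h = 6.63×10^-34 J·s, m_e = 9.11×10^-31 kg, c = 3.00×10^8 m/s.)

L = 0.390 nm

The photon carries ΔE = hc/λ = 6.63×10^-34·3.00×10^8/4.18×10^-8 m = 4.758×10^-18 J.
Since ΔE = (4² − 2²)E_1, E_1 = 3.965×10^-19 J, and L = h/√(8m_eE_1) = 3.90×10^-10 m = 0.390 nm.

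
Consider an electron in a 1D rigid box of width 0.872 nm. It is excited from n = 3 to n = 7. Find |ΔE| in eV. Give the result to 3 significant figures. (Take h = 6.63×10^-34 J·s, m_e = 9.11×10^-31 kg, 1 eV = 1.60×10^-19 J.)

E_1 = h²/(8m_eL²) = 7.932×10^-20 J.
|ΔE| = |3² − 7²|·E_1 = 40·7.932×10^-20 J = 3.173×10^-18 J = 19.8 eV.

|ΔE| = 19.8 eV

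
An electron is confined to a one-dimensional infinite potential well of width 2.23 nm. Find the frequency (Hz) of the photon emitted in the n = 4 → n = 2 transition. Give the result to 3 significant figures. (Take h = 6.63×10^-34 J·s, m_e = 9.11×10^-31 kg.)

f = 2.20×10^14 Hz

E_1 = h²/(8m_eL²) = 1.213×10^-20 J and ΔE = (4² − 2²)E_1 = 1.456×10^-19 J.
f = ΔE/h = 1.456×10^-19/6.63×10^-34 = 2.20×10^14 Hz.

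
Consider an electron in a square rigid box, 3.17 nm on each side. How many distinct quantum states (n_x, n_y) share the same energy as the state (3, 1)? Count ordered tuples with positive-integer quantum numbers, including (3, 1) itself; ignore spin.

degeneracy = 2

The level has n_x² + n_y² = 10. The ordered positive-integer solutions are (1, 3), (3, 1).
That gives 2 states.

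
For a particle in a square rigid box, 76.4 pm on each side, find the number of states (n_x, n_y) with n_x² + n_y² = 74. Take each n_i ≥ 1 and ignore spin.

The level has n_x² + n_y² = 74. The ordered positive-integer solutions are (5, 7), (7, 5).
That gives 2 states.

degeneracy = 2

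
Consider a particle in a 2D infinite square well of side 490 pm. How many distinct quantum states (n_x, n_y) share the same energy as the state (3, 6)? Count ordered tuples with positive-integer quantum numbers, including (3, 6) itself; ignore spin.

The level has n_x² + n_y² = 45. The ordered positive-integer solutions are (3, 6), (6, 3).
That gives 2 states.

degeneracy = 2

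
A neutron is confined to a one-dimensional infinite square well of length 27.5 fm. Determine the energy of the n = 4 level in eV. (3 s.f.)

E_4 = 4.33×10^6 eV

For an infinite well E_n = n²h²/(8m_nL²), so E_1 = h²/(8m_nL²) = (6.626×10^-34)²/(8·1.675×10^-27·(2.75×10^-14 m)²) = 4.332×10^-14 J.
Then E_4 = 4²·E_1 = 16·4.332×10^-14 J = 6.931×10^-13 J.
Converting, E_4 = 6.931×10^-13 J / (1.602×10^-19 J/eV) = 4.33×10^6 eV.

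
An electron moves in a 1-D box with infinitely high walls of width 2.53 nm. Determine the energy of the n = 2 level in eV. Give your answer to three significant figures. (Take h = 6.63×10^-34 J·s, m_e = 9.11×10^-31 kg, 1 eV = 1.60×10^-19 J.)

For an infinite well E_n = n²h²/(8m_eL²), so E_1 = h²/(8m_eL²) = (6.63×10^-34)²/(8·9.11×10^-31·(2.53×10^-9 m)²) = 9.423×10^-21 J.
Then E_2 = 2²·E_1 = 4·9.423×10^-21 J = 3.769×10^-20 J.
Converting, E_2 = 3.769×10^-20 J / (1.60×10^-19 J/eV) = 0.236 eV.

E_2 = 0.236 eV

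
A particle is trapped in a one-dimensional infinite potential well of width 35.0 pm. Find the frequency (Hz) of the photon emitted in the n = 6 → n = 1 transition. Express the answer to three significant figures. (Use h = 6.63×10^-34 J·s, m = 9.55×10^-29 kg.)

E_1 = h²/(8mL²) = 4.697×10^-19 J and ΔE = (6² − 1²)E_1 = 1.644×10^-17 J.
f = ΔE/h = 1.644×10^-17/6.63×10^-34 = 2.48×10^16 Hz.

f = 2.48×10^16 Hz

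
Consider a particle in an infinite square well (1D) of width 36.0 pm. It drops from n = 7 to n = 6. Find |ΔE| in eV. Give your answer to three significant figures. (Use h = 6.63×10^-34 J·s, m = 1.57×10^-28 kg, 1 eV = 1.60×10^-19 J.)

E_1 = h²/(8mL²) = 2.700×10^-19 J.
|ΔE| = |7² − 6²|·E_1 = 13·2.700×10^-19 J = 3.510×10^-18 J = 21.9 eV.

|ΔE| = 21.9 eV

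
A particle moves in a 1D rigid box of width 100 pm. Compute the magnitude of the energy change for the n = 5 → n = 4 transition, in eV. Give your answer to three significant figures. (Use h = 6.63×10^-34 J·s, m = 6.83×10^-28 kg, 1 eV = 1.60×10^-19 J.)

E_1 = h²/(8mL²) = 8.045×10^-21 J.
|ΔE| = |5² − 4²|·E_1 = 9·8.045×10^-21 J = 7.240×10^-20 J = 0.453 eV.

|ΔE| = 0.453 eV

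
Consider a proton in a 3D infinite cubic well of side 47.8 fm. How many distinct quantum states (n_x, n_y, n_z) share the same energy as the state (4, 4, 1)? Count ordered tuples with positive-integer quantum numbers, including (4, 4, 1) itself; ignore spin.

degeneracy = 6

The level has n_x² + n_y² + n_z² = 33. The ordered positive-integer solutions are (1, 4, 4), (2, 2, 5), (2, 5, 2), (4, 1, 4), (4, 4, 1), (5, 2, 2).
That gives 6 states.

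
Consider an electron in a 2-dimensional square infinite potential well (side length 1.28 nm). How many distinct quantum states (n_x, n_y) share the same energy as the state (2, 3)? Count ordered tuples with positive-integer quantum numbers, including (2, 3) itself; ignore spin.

degeneracy = 2

The level has n_x² + n_y² = 13. The ordered positive-integer solutions are (2, 3), (3, 2).
That gives 2 states.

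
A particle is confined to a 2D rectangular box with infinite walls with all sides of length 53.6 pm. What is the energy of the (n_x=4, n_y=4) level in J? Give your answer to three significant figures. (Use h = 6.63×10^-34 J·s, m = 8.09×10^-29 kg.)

E = 7.57×10^-18 J

For a 2D rectangular well E = (h²/8m)·Σ n_i²/L_i² = (6.63×10^-34)²/(8·8.09×10^-29) · [4²/(53.6 pm)² + 4²/(53.6 pm)²].
Evaluating gives E = 7.57×10^-18 J.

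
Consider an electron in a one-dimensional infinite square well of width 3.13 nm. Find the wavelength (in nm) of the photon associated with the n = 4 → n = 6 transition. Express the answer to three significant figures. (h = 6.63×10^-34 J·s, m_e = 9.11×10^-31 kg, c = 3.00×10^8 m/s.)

λ = 1.62×10^3 nm

E_1 = h²/(8m_eL²) = 6.156×10^-21 J, so ΔE = (6² − 4²)E_1 = 1.231×10^-19 J.
λ = hc/ΔE = (6.63×10^-34·3.00×10^8)/1.231×10^-19 = 1.62×10^-6 m = 1.62×10^3 nm.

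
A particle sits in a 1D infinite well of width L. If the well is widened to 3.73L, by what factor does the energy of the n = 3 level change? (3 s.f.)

0.0719

E_n ∝ 1/L², so the energy scales by 1/3.73² = 0.0719.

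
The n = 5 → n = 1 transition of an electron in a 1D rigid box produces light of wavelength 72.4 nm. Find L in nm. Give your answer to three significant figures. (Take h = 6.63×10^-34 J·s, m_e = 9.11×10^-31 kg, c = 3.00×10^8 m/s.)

L = 0.726 nm

The photon carries ΔE = hc/λ = 6.63×10^-34·3.00×10^8/7.24×10^-8 m = 2.747×10^-18 J.
Since ΔE = (5² − 1²)E_1, E_1 = 1.145×10^-19 J, and L = h/√(8m_eE_1) = 7.26×10^-10 m = 0.726 nm.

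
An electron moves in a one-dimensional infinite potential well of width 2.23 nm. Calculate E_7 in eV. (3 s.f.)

For an infinite well E_n = n²h²/(8m_eL²), so E_1 = h²/(8m_eL²) = (6.626×10^-34)²/(8·9.109×10^-31·(2.23×10^-9 m)²) = 1.212×10^-20 J.
Then E_7 = 7²·E_1 = 49·1.212×10^-20 J = 5.939×10^-19 J.
Converting, E_7 = 5.939×10^-19 J / (1.602×10^-19 J/eV) = 3.71 eV.

E_7 = 3.71 eV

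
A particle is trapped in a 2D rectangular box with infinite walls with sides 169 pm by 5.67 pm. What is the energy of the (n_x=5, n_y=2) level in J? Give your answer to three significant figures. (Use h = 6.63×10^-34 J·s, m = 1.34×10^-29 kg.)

E = 5.14×10^-16 J

For a 2D rectangular well E = (h²/8m)·Σ n_i²/L_i² = (6.63×10^-34)²/(8·1.34×10^-29) · [5²/(169 pm)² + 2²/(5.67 pm)²].
Evaluating gives E = 5.14×10^-16 J.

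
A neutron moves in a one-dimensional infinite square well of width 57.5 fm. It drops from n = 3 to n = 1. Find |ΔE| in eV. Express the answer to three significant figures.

E_1 = h²/(8m_nL²) = 9.910×10^-15 J.
|ΔE| = |3² − 1²|·E_1 = 8·9.910×10^-15 J = 7.928×10^-14 J = 4.95×10^5 eV.

|ΔE| = 4.95×10^5 eV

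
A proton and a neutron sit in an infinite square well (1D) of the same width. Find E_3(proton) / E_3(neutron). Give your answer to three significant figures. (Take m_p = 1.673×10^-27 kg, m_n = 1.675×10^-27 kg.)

E_n ∝ 1/m at fixed n and L, so the ratio is m_n/m_p = 1.675×10^-27/1.673×10^-27 = 1.00.

1.00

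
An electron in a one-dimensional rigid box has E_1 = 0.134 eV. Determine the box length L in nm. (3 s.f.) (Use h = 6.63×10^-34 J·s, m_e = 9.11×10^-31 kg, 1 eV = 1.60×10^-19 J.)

L = 1.68 nm

From E_n = n²h²/(8m_eL²), L = n·h/√(8m_eE_n).
E_1 = 0.134 eV = 2.144×10^-20 J, so L = 1·6.63×10^-34/√(8·9.11×10^-31·2.144×10^-20) = 1.68×10^-9 m = 1.68 nm.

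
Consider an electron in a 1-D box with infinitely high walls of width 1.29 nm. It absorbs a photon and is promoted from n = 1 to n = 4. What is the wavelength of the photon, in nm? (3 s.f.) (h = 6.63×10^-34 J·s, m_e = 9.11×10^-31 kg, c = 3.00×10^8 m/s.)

E_1 = h²/(8m_eL²) = 3.624×10^-20 J, so ΔE = (4² − 1²)E_1 = 5.436×10^-19 J.
λ = hc/ΔE = (6.63×10^-34·3.00×10^8)/5.436×10^-19 = 3.66×10^-7 m = 366 nm.

λ = 366 nm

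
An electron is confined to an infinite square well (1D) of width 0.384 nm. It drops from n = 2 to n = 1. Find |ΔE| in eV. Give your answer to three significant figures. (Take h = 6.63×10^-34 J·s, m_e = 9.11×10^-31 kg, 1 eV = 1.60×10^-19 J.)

|ΔE| = 7.67 eV

E_1 = h²/(8m_eL²) = 4.090×10^-19 J.
|ΔE| = |2² − 1²|·E_1 = 3·4.090×10^-19 J = 1.227×10^-18 J = 7.67 eV.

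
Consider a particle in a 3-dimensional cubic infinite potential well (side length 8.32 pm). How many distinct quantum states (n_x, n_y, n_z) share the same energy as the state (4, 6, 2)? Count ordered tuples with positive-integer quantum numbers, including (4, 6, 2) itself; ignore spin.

degeneracy = 6

The level has n_x² + n_y² + n_z² = 56. The ordered positive-integer solutions are (2, 4, 6), (2, 6, 4), (4, 2, 6), (4, 6, 2), (6, 2, 4), (6, 4, 2).
That gives 6 states.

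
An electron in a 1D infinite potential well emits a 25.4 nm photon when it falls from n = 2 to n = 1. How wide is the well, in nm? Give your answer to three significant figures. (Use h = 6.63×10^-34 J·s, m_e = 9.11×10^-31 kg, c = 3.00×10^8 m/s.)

The photon carries ΔE = hc/λ = 6.63×10^-34·3.00×10^8/2.54×10^-8 m = 7.831×10^-18 J.
Since ΔE = (2² − 1²)E_1, E_1 = 2.610×10^-18 J, and L = h/√(8m_eE_1) = 1.52×10^-10 m = 0.152 nm.

L = 0.152 nm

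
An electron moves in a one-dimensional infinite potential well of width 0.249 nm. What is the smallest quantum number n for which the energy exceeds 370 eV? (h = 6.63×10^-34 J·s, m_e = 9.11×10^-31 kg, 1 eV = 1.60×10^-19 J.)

n = 8

E_1 = h²/(8m_eL²) = 9.728×10^-19 J = 6.080 eV.
Need n² > 370/6.080 = 60.86, i.e. n > 7.801.
The smallest integer satisfying this is n = 8.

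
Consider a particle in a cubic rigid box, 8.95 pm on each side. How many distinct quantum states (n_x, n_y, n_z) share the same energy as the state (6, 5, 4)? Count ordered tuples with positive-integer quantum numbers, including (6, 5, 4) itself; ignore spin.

The level has n_x² + n_y² + n_z² = 77. The ordered positive-integer solutions are (2, 3, 8), (2, 8, 3), (3, 2, 8), (3, 8, 2), (4, 5, 6), (4, 6, 5), (5, 4, 6), (5, 6, 4), (6, 4, 5), (6, 5, 4), (8, 2, 3), (8, 3, 2).
That gives 12 states.

degeneracy = 12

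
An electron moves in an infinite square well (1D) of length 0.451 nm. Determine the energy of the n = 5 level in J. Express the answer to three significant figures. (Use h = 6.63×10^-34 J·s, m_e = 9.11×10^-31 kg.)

E_5 = 7.41×10^-18 J

For an infinite well E_n = n²h²/(8m_eL²), so E_1 = h²/(8m_eL²) = (6.63×10^-34)²/(8·9.11×10^-31·(4.51×10^-10 m)²) = 2.965×10^-19 J.
Then E_5 = 5²·E_1 = 25·2.965×10^-19 J = 7.41×10^-18 J.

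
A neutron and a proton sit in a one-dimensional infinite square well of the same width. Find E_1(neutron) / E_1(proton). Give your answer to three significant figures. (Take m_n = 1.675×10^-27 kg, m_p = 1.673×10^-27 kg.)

E_n ∝ 1/m at fixed n and L, so the ratio is m_p/m_n = 1.673×10^-27/1.675×10^-27 = 0.999.

0.999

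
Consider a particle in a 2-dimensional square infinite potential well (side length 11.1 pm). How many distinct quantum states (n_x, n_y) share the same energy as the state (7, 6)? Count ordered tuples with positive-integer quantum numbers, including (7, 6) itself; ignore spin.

degeneracy = 4

The level has n_x² + n_y² = 85. The ordered positive-integer solutions are (2, 9), (6, 7), (7, 6), (9, 2).
That gives 4 states.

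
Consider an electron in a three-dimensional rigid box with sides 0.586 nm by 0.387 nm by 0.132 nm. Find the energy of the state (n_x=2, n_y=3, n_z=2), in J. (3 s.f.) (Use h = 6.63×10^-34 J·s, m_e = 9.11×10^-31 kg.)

For a 3D rectangular well E = (h²/8m_e)·Σ n_i²/L_i² = (6.63×10^-34)²/(8·9.11×10^-31) · [2²/(0.586 nm)² + 3²/(0.387 nm)² + 2²/(0.132 nm)²].
Evaluating gives E = 1.82×10^-17 J.

E = 1.82×10^-17 J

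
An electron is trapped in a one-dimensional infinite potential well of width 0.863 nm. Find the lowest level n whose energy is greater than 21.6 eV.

E_1 = h²/(8m_eL²) = 8.089×10^-20 J = 0.5049 eV.
Need n² > 21.6/0.5049 = 42.78, i.e. n > 6.541.
The smallest integer satisfying this is n = 7.

n = 7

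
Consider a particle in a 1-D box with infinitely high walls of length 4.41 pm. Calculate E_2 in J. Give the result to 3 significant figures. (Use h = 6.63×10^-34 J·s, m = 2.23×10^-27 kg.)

E_2 = 5.07×10^-18 J

For an infinite well E_n = n²h²/(8mL²), so E_1 = h²/(8mL²) = (6.63×10^-34)²/(8·2.23×10^-27·(4.41×10^-12 m)²) = 1.267×10^-18 J.
Then E_2 = 2²·E_1 = 4·1.267×10^-18 J = 5.07×10^-18 J.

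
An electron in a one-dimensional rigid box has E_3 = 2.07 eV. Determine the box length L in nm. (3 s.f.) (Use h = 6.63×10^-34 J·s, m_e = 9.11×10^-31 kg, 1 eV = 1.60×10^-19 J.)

L = 1.28 nm

From E_n = n²h²/(8m_eL²), L = n·h/√(8m_eE_n).
E_3 = 2.07 eV = 3.312×10^-19 J, so L = 3·6.63×10^-34/√(8·9.11×10^-31·3.312×10^-19) = 1.28×10^-9 m = 1.28 nm.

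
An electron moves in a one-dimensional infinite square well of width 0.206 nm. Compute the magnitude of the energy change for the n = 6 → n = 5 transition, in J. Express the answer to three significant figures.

E_1 = h²/(8m_eL²) = 1.420×10^-18 J.
|ΔE| = |6² − 5²|·E_1 = 11·1.420×10^-18 J = 1.56×10^-17 J.

|ΔE| = 1.56×10^-17 J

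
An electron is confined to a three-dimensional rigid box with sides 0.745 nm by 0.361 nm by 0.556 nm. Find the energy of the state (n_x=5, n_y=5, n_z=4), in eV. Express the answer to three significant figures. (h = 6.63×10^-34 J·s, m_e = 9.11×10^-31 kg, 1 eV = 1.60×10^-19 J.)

For a 3D rectangular well E = (h²/8m_e)·Σ n_i²/L_i² = (6.63×10^-34)²/(8·9.11×10^-31) · [5²/(0.745 nm)² + 5²/(0.361 nm)² + 4²/(0.556 nm)²].
Evaluating gives E = 1.741×10^-17 J = 109 eV.

E = 109 eV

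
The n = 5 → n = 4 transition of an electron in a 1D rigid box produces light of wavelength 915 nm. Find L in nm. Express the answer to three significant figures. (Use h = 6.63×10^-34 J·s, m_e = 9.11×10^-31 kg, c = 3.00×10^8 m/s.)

The photon carries ΔE = hc/λ = 6.63×10^-34·3.00×10^8/9.15×10^-7 m = 2.174×10^-19 J.
Since ΔE = (5² − 4²)E_1, E_1 = 2.416×10^-20 J, and L = h/√(8m_eE_1) = 1.58×10^-9 m = 1.58 nm.

L = 1.58 nm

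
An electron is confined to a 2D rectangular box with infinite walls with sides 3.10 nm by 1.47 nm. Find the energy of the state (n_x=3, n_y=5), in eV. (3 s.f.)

E = 4.70 eV

For a 2D rectangular well E = (h²/8m_e)·Σ n_i²/L_i² = (6.626×10^-34)²/(8·9.109×10^-31) · [3²/(3.10 nm)² + 5²/(1.47 nm)²].
Evaluating gives E = 7.534×10^-19 J = 4.70 eV.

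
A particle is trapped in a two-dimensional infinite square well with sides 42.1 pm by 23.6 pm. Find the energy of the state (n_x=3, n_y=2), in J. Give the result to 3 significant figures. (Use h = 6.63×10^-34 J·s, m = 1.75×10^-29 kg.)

E = 3.85×10^-17 J

For a 2D rectangular well E = (h²/8m)·Σ n_i²/L_i² = (6.63×10^-34)²/(8·1.75×10^-29) · [3²/(42.1 pm)² + 2²/(23.6 pm)²].
Evaluating gives E = 3.85×10^-17 J.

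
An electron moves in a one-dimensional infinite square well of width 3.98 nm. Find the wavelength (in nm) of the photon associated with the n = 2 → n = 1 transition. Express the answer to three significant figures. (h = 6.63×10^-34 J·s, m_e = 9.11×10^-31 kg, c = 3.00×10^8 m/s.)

E_1 = h²/(8m_eL²) = 3.808×10^-21 J, so ΔE = (2² − 1²)E_1 = 1.142×10^-20 J.
λ = hc/ΔE = (6.63×10^-34·3.00×10^8)/1.142×10^-20 = 1.74×10^-5 m = 1.74×10^4 nm.

λ = 1.74×10^4 nm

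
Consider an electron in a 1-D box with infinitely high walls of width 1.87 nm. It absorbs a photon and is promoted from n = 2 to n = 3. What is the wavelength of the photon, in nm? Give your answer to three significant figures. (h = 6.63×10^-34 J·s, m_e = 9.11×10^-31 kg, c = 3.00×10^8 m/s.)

λ = 2.31×10^3 nm

E_1 = h²/(8m_eL²) = 1.725×10^-20 J, so ΔE = (3² − 2²)E_1 = 8.625×10^-20 J.
λ = hc/ΔE = (6.63×10^-34·3.00×10^8)/8.625×10^-20 = 2.31×10^-6 m = 2.31×10^3 nm.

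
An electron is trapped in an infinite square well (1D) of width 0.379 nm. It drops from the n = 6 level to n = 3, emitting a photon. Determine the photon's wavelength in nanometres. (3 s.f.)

λ = 17.5 nm

E_1 = h²/(8m_eL²) = 4.194×10^-19 J, so ΔE = (6² − 3²)E_1 = 1.132×10^-17 J.
λ = hc/ΔE = (6.626×10^-34·2.998×10^8)/1.132×10^-17 = 1.75×10^-8 m = 17.5 nm.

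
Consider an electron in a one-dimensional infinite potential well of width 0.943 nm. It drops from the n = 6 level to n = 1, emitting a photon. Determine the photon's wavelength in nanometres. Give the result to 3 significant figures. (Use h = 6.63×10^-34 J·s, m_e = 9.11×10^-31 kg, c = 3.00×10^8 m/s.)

λ = 83.8 nm

E_1 = h²/(8m_eL²) = 6.783×10^-20 J, so ΔE = (6² − 1²)E_1 = 2.374×10^-18 J.
λ = hc/ΔE = (6.63×10^-34·3.00×10^8)/2.374×10^-18 = 8.38×10^-8 m = 83.8 nm.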